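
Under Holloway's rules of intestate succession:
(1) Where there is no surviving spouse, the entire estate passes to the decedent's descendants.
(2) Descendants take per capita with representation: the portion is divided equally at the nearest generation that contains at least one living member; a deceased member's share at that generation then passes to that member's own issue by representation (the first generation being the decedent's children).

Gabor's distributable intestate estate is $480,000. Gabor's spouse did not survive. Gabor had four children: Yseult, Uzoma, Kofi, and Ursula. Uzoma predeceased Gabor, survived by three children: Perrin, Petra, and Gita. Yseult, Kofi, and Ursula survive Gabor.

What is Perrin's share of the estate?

Perrin receives $40,000.

The entire $480,000 passes to the descendants.
That amount ($480,000) is divided into 4 shares of $120,000: Yseult, Kofi, and Ursula each take $120,000; Uzoma's $120,000 share passes to Uzoma's issue.
Uzoma's share ($120,000) is divided into 3 shares of $40,000: Perrin, Petra, and Gita each take $40,000.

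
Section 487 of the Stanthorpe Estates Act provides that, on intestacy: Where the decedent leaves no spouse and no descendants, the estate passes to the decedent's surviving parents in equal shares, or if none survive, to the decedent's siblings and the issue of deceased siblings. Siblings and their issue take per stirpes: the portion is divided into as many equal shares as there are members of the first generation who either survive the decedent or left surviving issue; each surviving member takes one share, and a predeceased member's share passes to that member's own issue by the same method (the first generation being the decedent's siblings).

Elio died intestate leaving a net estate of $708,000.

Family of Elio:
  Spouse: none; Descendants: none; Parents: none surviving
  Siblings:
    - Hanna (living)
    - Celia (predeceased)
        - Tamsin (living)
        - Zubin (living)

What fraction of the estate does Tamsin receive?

The entire $708,000 passes to the siblings and their issue.
That amount ($708,000) is divided into 2 shares of $354,000: Hanna takes $354,000; Celia's $354,000 share passes to Celia's issue.
Celia's share ($354,000) is divided into 2 shares of $177,000: Tamsin and Zubin each take $177,000.

Tamsin receives 1/4 of the estate.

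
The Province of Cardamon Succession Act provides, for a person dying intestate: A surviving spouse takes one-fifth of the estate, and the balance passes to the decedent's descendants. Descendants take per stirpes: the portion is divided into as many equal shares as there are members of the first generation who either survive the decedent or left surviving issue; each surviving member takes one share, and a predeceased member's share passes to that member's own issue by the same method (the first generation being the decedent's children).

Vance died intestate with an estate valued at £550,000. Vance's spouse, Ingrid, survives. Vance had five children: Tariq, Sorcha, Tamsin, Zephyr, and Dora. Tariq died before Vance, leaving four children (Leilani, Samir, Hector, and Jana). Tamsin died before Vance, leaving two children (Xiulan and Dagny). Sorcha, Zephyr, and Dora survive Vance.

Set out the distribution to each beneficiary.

Ingrid: £110,000; Leilani: £22,000; Samir: £22,000; Hector: £22,000; Jana: £22,000; Sorcha: £88,000; Xiulan: £44,000; Dagny: £44,000; Zephyr: £88,000; Dora: £88,000

Ingrid takes one-fifth of £550,000 = £110,000. The remaining £440,000 passes to the descendants.
The descendants' portion (£440,000) is divided into 5 shares of £88,000: Sorcha, Zephyr, and Dora each take £88,000; Tariq's £88,000 share passes to Tariq's issue; Tamsin's £88,000 share passes to Tamsin's issue.
Tariq's share (£88,000) is divided into 4 shares of £22,000: Leilani, Samir, Hector, and Jana each take £22,000.
Tamsin's share (£88,000) is divided into 2 shares of £44,000: Xiulan and Dagny each take £44,000.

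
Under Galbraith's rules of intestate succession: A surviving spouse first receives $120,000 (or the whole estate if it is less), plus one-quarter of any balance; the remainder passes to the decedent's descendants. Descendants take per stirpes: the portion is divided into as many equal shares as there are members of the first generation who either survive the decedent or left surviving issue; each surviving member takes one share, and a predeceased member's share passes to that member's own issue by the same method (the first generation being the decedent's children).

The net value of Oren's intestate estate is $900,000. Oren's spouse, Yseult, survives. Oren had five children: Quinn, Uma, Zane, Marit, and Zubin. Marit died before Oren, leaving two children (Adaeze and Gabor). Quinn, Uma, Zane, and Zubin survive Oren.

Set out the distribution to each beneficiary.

Yseult: $315,000; Quinn: $117,000; Uma: $117,000; Zane: $117,000; Adaeze: $58,500; Gabor: $58,500; Zubin: $117,000

Yseult first takes $120,000, leaving a balance of $780,000. Yseult then takes one-quarter of the balance ($195,000), for a total of $315,000. The remaining $585,000 passes to the descendants.
The descendants' portion ($585,000) is divided into 5 shares of $117,000: Quinn, Uma, Zane, and Zubin each take $117,000; Marit's $117,000 share passes to Marit's issue.
Marit's share ($117,000) is divided into 2 shares of $58,500: Adaeze and Gabor each take $58,500.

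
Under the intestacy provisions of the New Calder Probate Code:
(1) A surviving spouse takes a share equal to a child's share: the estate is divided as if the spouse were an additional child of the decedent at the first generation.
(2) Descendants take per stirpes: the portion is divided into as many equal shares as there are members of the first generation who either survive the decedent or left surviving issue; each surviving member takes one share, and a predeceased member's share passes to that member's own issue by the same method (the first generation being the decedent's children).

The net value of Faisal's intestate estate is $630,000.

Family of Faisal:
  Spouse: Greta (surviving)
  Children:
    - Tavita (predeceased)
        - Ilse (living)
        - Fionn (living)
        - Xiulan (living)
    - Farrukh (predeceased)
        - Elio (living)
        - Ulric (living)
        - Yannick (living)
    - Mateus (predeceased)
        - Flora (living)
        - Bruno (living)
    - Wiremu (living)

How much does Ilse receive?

The spouse counts as an additional share at the children's level, so there are 5 primary shares of $126,000. Greta takes one such share ($126,000).
The children's combined portion ($504,000) is divided into 4 shares of $126,000: Wiremu takes $126,000; Tavita's $126,000 share passes to Tavita's issue; Farrukh's $126,000 share passes to Farrukh's issue; Mateus's $126,000 share passes to Mateus's issue.
Tavita's share ($126,000) is divided into 3 shares of $42,000: Ilse, Fionn, and Xiulan each take $42,000.
Farrukh's share ($126,000) is divided into 3 shares of $42,000: Elio, Ulric, and Yannick each take $42,000.
Mateus's share ($126,000) is divided into 2 shares of $63,000: Flora and Bruno each take $63,000.

Ilse receives $42,000.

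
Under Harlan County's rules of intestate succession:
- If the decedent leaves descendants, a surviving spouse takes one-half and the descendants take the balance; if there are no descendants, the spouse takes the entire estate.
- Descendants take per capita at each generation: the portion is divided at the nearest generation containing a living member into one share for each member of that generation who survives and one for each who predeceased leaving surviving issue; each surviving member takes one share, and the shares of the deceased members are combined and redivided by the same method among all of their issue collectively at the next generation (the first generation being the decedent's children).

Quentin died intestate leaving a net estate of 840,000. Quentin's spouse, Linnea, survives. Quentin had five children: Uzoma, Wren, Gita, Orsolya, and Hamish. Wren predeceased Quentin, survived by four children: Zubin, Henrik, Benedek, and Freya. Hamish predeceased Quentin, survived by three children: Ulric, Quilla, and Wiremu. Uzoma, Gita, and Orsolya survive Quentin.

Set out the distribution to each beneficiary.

Linnea: 420,000; Uzoma: 84,000; Zubin: 24,000; Henrik: 24,000; Benedek: 24,000; Freya: 24,000; Gita: 84,000; Orsolya: 84,000; Ulric: 24,000; Quilla: 24,000; Wiremu: 24,000

Linnea takes one-half of 840,000 = 420,000. The remaining 420,000 passes to the descendants.
The descendants' portion (420,000) is divided at the children's generation into 5 shares of 84,000. Uzoma, Gita, and Orsolya each take 84,000. The 2 shares of the deceased (Wren and Hamish) are combined into a pool of 168,000.
That pool (168,000) is divided at the grandchildren's generation equally among Zubin, Henrik, Benedek, Freya, Ulric, Quilla, and Wiremu: 24,000 each.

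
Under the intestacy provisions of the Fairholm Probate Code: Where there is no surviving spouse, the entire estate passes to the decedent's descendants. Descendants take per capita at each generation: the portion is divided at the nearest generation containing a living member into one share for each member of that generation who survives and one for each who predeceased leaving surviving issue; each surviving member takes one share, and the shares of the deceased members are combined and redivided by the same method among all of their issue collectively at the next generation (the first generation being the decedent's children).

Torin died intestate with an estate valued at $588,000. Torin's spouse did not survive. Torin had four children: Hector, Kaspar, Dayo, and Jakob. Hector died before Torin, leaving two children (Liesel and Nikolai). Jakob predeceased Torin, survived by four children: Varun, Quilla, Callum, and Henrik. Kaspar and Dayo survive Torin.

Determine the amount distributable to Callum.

Callum receives $49,000.

The entire $588,000 passes to the descendants.
That amount ($588,000) is divided at the children's generation into 4 shares of $147,000. Kaspar and Dayo each take $147,000. The 2 shares of the deceased (Hector and Jakob) are combined into a pool of $294,000.
That pool ($294,000) is divided at the grandchildren's generation equally among Liesel, Nikolai, Varun, Quilla, Callum, and Henrik: $49,000 each.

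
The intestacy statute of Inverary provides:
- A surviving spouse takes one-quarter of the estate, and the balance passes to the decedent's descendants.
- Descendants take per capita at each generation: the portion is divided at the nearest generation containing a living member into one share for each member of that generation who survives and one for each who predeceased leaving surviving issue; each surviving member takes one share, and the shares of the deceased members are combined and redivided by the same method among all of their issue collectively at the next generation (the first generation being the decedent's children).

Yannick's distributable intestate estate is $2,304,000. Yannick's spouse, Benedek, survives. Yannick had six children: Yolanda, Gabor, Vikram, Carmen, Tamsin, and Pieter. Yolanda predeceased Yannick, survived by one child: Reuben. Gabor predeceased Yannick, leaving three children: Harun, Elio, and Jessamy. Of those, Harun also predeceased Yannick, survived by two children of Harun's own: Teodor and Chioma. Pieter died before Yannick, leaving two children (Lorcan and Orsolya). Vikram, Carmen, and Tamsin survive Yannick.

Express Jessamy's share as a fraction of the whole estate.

Benedek takes one-quarter of $2,304,000 = $576,000. The remaining $1,728,000 passes to the descendants.
The descendants' portion ($1,728,000) is divided at the children's generation into 6 shares of $288,000. Vikram, Carmen, and Tamsin each take $288,000. The 3 shares of the deceased (Yolanda, Gabor, and Pieter) are combined into a pool of $864,000.
That pool ($864,000) is divided at the grandchildren's generation into 6 shares of $144,000. Reuben, Elio, Jessamy, Lorcan, and Orsolya each take $144,000. The remaining share for the deceased Harun ($144,000) is carried to the next generation.
That pool ($144,000) is divided at the great-grandchildren's generation equally among Teodor and Chioma: $72,000 each.

Jessamy receives 1/16 of the estate.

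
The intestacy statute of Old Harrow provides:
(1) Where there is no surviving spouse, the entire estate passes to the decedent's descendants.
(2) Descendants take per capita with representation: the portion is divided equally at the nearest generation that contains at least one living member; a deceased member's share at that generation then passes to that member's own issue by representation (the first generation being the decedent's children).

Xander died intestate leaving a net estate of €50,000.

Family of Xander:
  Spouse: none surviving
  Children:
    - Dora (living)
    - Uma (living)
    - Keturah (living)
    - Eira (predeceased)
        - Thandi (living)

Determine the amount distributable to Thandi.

The entire €50,000 passes to the descendants.
That amount (€50,000) is divided into 4 shares of €12,500: Dora, Uma, and Keturah each take €12,500; Eira's €12,500 share passes to Eira's issue.
Eira's share (€12,500) passes entirely to Thandi.

Thandi receives €12,500.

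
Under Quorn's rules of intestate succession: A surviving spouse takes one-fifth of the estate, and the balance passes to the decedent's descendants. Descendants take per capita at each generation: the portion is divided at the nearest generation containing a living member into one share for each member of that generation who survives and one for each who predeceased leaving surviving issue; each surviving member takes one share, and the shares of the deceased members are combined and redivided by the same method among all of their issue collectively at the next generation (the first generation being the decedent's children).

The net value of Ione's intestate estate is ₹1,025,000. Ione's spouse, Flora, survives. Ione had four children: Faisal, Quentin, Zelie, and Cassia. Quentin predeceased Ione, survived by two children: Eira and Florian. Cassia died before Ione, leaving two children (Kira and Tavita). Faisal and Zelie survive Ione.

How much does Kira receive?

Flora takes one-fifth of ₹1,025,000 = ₹205,000. The remaining ₹820,000 passes to the descendants.
The descendants' portion (₹820,000) is divided at the children's generation into 4 shares of ₹205,000. Faisal and Zelie each take ₹205,000. The 2 shares of the deceased (Quentin and Cassia) are combined into a pool of ₹410,000.
That pool (₹410,000) is divided at the grandchildren's generation equally among Eira, Florian, Kira, and Tavita: ₹102,500 each.

Kira receives ₹102,500.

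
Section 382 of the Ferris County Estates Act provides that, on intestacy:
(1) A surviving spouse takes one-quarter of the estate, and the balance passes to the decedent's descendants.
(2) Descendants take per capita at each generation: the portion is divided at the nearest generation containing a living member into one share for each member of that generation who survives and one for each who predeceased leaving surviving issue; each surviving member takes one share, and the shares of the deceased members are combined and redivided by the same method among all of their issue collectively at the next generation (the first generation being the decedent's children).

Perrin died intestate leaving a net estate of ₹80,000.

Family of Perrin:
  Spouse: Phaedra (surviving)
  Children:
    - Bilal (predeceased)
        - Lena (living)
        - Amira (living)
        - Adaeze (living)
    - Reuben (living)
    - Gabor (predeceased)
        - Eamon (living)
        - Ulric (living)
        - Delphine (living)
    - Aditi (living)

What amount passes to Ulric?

Ulric receives ₹5,000.

Phaedra takes one-quarter of ₹80,000 = ₹20,000. The remaining ₹60,000 passes to the descendants.
The descendants' portion (₹60,000) is divided at the children's generation into 4 shares of ₹15,000. Reuben and Aditi each take ₹15,000. The 2 shares of the deceased (Bilal and Gabor) are combined into a pool of ₹30,000.
That pool (₹30,000) is divided at the grandchildren's generation equally among Lena, Amira, Adaeze, Eamon, Ulric, and Delphine: ₹5,000 each.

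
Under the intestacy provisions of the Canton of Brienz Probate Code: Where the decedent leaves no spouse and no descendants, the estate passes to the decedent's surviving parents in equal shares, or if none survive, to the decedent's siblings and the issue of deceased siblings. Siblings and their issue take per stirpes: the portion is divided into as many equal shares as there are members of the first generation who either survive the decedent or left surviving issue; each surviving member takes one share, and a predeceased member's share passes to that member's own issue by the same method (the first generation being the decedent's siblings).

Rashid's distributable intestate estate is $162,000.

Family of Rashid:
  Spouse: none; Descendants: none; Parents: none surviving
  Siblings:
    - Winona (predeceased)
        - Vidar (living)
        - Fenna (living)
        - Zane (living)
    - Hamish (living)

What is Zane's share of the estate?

Zane receives $27,000.

The entire $162,000 passes to the siblings and their issue.
That amount ($162,000) is divided into 2 shares of $81,000: Hamish takes $81,000; Winona's $81,000 share passes to Winona's issue.
Winona's share ($81,000) is divided into 3 shares of $27,000: Vidar, Fenna, and Zane each take $27,000.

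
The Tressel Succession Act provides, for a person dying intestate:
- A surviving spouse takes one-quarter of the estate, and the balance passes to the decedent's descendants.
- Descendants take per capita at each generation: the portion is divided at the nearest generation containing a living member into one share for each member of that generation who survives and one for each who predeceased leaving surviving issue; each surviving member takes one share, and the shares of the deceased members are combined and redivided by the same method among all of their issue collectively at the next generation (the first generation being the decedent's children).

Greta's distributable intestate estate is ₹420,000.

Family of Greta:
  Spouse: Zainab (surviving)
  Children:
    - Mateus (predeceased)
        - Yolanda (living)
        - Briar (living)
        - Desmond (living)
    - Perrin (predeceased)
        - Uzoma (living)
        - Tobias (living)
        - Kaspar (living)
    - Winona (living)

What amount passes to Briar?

Zainab takes one-quarter of ₹420,000 = ₹105,000. The remaining ₹315,000 passes to the descendants.
The descendants' portion (₹315,000) is divided at the children's generation into 3 shares of ₹105,000. Winona takes ₹105,000. The 2 shares of the deceased (Mateus and Perrin) are combined into a pool of ₹210,000.
That pool (₹210,000) is divided at the grandchildren's generation equally among Yolanda, Briar, Desmond, Uzoma, Tobias, and Kaspar: ₹35,000 each.

Briar receives ₹35,000.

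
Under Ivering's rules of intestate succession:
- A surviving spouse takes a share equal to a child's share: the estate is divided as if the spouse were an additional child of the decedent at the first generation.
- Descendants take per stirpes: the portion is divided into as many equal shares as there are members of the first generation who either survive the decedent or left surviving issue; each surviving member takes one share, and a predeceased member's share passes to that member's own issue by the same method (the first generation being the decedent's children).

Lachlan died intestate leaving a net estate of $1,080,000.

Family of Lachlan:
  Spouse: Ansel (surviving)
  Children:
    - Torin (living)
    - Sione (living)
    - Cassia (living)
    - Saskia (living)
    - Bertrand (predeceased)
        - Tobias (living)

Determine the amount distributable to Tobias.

The spouse counts as an additional share at the children's level, so there are 6 primary shares of $180,000. Ansel takes one such share ($180,000).
The children's combined portion ($900,000) is divided into 5 shares of $180,000: Torin, Sione, Cassia, and Saskia each take $180,000; Bertrand's $180,000 share passes to Bertrand's issue.
Bertrand's share ($180,000) passes entirely to Tobias.

Tobias receives $180,000.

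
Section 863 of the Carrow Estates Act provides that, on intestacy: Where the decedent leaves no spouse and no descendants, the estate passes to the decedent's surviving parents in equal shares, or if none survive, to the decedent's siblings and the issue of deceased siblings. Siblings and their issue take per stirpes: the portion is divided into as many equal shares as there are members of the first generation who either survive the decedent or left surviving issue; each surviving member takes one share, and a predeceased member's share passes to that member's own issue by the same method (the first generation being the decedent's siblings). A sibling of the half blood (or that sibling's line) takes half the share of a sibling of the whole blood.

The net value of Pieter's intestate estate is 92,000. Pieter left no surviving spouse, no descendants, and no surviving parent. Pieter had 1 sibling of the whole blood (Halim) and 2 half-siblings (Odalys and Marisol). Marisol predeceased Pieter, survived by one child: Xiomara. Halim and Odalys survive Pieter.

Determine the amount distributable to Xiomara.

The entire 92,000 passes to the siblings and their issue.
Counting each half-blood sibling's line as half a unit, there are 2 units in 92,000, so one unit is 46,000. Whole-blood lines (Halim) take 46,000 each; half-blood lines (Odalys and Marisol) take 23,000 each.
Marisol's share (23,000) passes entirely to Xiomara.

Xiomara receives 23,000.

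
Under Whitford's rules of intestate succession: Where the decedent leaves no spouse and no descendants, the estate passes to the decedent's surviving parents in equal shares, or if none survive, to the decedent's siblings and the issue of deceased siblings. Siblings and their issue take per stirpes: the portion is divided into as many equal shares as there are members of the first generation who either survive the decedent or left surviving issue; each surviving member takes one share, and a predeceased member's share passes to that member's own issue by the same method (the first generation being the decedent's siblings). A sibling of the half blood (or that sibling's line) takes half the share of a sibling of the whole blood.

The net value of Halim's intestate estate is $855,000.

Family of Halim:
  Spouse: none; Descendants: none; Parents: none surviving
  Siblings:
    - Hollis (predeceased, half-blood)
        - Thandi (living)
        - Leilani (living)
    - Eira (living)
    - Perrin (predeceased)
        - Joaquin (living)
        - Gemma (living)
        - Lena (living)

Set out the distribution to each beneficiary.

Thandi: $85,500; Leilani: $85,500; Eira: $342,000; Joaquin: $114,000; Gemma: $114,000; Lena: $114,000

The entire $855,000 passes to the siblings and their issue.
Counting each half-blood sibling's line as half a unit, there are 5/2 units in $855,000, so one unit is $342,000. Whole-blood lines (Eira and Perrin) take $342,000 each; half-blood lines (Hollis) take $171,000 each.
Hollis's share ($171,000) is divided into 2 shares of $85,500: Thandi and Leilani each take $85,500.
Perrin's share ($342,000) is divided into 3 shares of $114,000: Joaquin, Gemma, and Lena each take $114,000.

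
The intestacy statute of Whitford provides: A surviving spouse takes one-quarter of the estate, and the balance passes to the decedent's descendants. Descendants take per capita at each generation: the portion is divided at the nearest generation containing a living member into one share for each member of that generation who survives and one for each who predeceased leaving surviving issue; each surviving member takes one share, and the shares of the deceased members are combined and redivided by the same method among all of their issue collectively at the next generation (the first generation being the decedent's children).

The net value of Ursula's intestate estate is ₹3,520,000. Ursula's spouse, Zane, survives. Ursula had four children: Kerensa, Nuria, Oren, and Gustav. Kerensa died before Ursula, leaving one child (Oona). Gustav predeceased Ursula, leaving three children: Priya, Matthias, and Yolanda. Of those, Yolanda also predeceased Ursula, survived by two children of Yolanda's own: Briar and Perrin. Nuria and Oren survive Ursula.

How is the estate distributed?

Zane takes one-quarter of ₹3,520,000 = ₹880,000. The remaining ₹2,640,000 passes to the descendants.
The descendants' portion (₹2,640,000) is divided at the children's generation into 4 shares of ₹660,000. Nuria and Oren each take ₹660,000. The 2 shares of the deceased (Kerensa and Gustav) are combined into a pool of ₹1,320,000.
That pool (₹1,320,000) is divided at the grandchildren's generation into 4 shares of ₹330,000. Oona, Priya, and Matthias each take ₹330,000. The remaining share for the deceased Yolanda (₹330,000) is carried to the next generation.
That pool (₹330,000) is divided at the great-grandchildren's generation equally among Briar and Perrin: ₹165,000 each.

Zane: ₹880,000; Oona: ₹330,000; Nuria: ₹660,000; Oren: ₹660,000; Priya: ₹330,000; Matthias: ₹330,000; Briar: ₹165,000; Perrin: ₹165,000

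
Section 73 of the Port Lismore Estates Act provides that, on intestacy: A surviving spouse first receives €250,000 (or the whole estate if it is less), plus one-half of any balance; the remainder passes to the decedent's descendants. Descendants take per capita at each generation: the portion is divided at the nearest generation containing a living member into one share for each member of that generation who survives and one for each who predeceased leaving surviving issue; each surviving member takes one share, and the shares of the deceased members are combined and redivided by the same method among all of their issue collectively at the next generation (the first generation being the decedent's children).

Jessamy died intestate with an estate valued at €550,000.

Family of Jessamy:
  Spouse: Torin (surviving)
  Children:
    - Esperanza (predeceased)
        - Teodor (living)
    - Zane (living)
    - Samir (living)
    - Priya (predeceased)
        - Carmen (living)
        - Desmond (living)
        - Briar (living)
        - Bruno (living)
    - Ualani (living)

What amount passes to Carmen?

Carmen receives €12,000.

Torin first takes €250,000, leaving a balance of €300,000. Torin then takes one-half of the balance (€150,000), for a total of €400,000. The remaining €150,000 passes to the descendants.
The descendants' portion (€150,000) is divided at the children's generation into 5 shares of €30,000. Zane, Samir, and Ualani each take €30,000. The 2 shares of the deceased (Esperanza and Priya) are combined into a pool of €60,000.
That pool (€60,000) is divided at the grandchildren's generation equally among Teodor, Carmen, Desmond, Briar, and Bruno: €12,000 each.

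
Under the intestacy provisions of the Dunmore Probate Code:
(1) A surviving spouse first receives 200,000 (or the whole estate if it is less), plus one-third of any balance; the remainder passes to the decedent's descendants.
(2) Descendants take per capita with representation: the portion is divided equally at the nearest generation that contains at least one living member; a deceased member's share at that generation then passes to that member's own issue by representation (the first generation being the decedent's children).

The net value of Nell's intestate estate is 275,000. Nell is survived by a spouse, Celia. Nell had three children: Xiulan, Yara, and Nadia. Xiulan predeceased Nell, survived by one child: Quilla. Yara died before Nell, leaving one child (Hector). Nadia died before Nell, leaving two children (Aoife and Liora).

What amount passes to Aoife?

Aoife receives 12,500.

Celia first takes 200,000, leaving a balance of 75,000. Celia then takes one-third of the balance (25,000), for a total of 225,000. The remaining 50,000 passes to the descendants.
No child survives, so the initial division is made at the grandchildren's generation.
The descendants' portion (50,000) is divided into 4 shares of 12,500: Quilla, Hector, Aoife, and Liora each take 12,500.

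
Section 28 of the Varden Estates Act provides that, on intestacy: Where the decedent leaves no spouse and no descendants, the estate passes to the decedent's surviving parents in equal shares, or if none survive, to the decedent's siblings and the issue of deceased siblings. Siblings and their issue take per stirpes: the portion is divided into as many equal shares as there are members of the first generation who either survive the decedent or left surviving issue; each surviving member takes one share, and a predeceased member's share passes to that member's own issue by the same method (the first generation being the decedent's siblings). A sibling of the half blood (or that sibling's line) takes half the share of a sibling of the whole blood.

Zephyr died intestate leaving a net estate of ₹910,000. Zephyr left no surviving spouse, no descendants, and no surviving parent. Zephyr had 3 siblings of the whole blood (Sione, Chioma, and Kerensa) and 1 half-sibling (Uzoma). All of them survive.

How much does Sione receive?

The entire ₹910,000 passes to the siblings and their issue.
Counting each half-blood sibling's line as half a unit, there are 7/2 units in ₹910,000, so one unit is ₹260,000. Whole-blood lines (Sione, Chioma, and Kerensa) take ₹260,000 each; half-blood lines (Uzoma) take ₹130,000 each.

Sione receives ₹260,000.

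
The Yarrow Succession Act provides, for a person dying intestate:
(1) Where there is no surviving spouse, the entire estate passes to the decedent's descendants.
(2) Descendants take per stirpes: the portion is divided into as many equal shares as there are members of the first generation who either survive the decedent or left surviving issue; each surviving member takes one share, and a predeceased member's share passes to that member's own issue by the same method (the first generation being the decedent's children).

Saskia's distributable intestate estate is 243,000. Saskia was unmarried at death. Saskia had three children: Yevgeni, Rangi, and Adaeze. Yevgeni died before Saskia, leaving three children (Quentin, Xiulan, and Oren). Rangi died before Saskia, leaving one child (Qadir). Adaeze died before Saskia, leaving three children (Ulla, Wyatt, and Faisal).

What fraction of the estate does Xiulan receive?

The entire 243,000 passes to the descendants.
That amount (243,000) is divided into 3 shares of 81,000: Yevgeni's 81,000 share passes to Yevgeni's issue; Rangi's 81,000 share passes to Rangi's issue; Adaeze's 81,000 share passes to Adaeze's issue.
Yevgeni's share (81,000) is divided into 3 shares of 27,000: Quentin, Xiulan, and Oren each take 27,000.
Rangi's share (81,000) passes entirely to Qadir.
Adaeze's share (81,000) is divided into 3 shares of 27,000: Ulla, Wyatt, and Faisal each take 27,000.

Xiulan receives 1/9 of the estate.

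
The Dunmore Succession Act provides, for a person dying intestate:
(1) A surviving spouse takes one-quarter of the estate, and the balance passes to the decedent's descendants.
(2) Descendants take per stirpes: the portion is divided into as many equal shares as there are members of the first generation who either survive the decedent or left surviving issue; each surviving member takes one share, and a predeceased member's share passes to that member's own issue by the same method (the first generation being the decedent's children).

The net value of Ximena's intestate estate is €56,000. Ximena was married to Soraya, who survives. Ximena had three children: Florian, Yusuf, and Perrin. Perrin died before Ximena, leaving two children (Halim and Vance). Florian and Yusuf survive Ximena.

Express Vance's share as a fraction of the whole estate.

Soraya takes one-quarter of €56,000 = €14,000. The remaining €42,000 passes to the descendants.
The descendants' portion (€42,000) is divided into 3 shares of €14,000: Florian and Yusuf each take €14,000; Perrin's €14,000 share passes to Perrin's issue.
Perrin's share (€14,000) is divided into 2 shares of €7,000: Halim and Vance each take €7,000.

Vance receives 1/8 of the estate.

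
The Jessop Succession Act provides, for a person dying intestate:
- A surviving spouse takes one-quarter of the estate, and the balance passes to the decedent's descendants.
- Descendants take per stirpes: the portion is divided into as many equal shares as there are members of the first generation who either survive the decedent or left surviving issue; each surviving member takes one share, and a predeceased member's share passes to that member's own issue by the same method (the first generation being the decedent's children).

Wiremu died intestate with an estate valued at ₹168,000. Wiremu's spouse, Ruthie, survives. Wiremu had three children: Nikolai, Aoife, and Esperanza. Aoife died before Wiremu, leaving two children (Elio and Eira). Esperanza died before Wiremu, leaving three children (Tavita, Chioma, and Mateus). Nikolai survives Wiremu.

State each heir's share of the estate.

Ruthie takes one-quarter of ₹168,000 = ₹42,000. The remaining ₹126,000 passes to the descendants.
The descendants' portion (₹126,000) is divided into 3 shares of ₹42,000: Nikolai takes ₹42,000; Aoife's ₹42,000 share passes to Aoife's issue; Esperanza's ₹42,000 share passes to Esperanza's issue.
Aoife's share (₹42,000) is divided into 2 shares of ₹21,000: Elio and Eira each take ₹21,000.
Esperanza's share (₹42,000) is divided into 3 shares of ₹14,000: Tavita, Chioma, and Mateus each take ₹14,000.

Ruthie: ₹42,000; Nikolai: ₹42,000; Elio: ₹21,000; Eira: ₹21,000; Tavita: ₹14,000; Chioma: ₹14,000; Mateus: ₹14,000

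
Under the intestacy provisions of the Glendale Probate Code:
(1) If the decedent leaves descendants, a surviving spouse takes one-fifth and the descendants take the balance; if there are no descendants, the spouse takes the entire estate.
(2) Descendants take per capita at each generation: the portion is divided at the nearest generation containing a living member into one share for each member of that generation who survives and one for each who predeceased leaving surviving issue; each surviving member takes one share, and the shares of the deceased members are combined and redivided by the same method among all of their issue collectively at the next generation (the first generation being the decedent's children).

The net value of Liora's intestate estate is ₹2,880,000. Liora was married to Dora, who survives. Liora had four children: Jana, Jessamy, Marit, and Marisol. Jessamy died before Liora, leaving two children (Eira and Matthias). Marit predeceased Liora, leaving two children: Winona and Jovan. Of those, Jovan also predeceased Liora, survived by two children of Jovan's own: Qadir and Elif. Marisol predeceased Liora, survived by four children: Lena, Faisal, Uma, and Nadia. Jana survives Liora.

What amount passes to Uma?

Uma receives ₹216,000.

Dora takes one-fifth of ₹2,880,000 = ₹576,000. The remaining ₹2,304,000 passes to the descendants.
The descendants' portion (₹2,304,000) is divided at the children's generation into 4 shares of ₹576,000. Jana takes ₹576,000. The 3 shares of the deceased (Jessamy, Marit, and Marisol) are combined into a pool of ₹1,728,000.
That pool (₹1,728,000) is divided at the grandchildren's generation into 8 shares of ₹216,000. Eira, Matthias, Winona, Lena, Faisal, Uma, and Nadia each take ₹216,000. The remaining share for the deceased Jovan (₹216,000) is carried to the next generation.
That pool (₹216,000) is divided at the great-grandchildren's generation equally among Qadir and Elif: ₹108,000 each.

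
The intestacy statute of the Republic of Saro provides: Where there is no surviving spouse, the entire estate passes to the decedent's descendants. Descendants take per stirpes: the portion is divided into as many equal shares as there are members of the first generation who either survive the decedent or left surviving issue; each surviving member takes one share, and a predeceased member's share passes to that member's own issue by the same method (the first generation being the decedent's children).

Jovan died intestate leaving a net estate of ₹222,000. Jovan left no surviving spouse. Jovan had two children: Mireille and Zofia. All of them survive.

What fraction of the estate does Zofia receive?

Zofia receives 1/2 of the estate.

The entire ₹222,000 passes to the descendants.
That amount (₹222,000) is divided into 2 shares of ₹111,000: Mireille and Zofia each take ₹111,000.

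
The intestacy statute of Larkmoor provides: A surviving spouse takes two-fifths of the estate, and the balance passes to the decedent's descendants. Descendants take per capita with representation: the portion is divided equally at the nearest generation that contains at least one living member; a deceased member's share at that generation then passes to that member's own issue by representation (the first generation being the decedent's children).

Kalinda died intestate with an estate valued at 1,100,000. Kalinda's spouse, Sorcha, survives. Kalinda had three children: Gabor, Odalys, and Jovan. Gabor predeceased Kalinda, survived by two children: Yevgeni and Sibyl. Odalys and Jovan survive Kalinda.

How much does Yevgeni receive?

Sorcha takes two-fifths of 1,100,000 = 440,000. The remaining 660,000 passes to the descendants.
The descendants' portion (660,000) is divided into 3 shares of 220,000: Odalys and Jovan each take 220,000; Gabor's 220,000 share passes to Gabor's issue.
Gabor's share (220,000) is divided into 2 shares of 110,000: Yevgeni and Sibyl each take 110,000.

Yevgeni receives 110,000.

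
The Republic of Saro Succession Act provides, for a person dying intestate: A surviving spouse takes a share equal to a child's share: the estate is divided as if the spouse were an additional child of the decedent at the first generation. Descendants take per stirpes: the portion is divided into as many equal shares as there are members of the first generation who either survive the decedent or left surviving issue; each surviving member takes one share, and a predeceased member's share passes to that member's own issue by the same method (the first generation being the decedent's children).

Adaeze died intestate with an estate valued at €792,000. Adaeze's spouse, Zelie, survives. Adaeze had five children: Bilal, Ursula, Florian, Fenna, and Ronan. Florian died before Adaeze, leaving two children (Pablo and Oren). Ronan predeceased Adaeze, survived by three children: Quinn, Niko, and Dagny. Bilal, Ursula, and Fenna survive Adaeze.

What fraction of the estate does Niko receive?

Niko receives 1/18 of the estate.

The spouse counts as an additional share at the children's level, so there are 6 primary shares of €132,000. Zelie takes one such share (€132,000).
The children's combined portion (€660,000) is divided into 5 shares of €132,000: Bilal, Ursula, and Fenna each take €132,000; Florian's €132,000 share passes to Florian's issue; Ronan's €132,000 share passes to Ronan's issue.
Florian's share (€132,000) is divided into 2 shares of €66,000: Pablo and Oren each take €66,000.
Ronan's share (€132,000) is divided into 3 shares of €44,000: Quinn, Niko, and Dagny each take €44,000.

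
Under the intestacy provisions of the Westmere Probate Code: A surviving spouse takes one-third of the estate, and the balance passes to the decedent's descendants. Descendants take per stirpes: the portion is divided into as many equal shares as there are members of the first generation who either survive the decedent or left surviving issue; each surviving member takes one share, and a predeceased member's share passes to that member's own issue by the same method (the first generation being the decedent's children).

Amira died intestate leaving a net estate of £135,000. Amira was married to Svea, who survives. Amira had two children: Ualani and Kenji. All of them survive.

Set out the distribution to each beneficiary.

Svea: £45,000; Ualani: £45,000; Kenji: £45,000

Svea takes one-third of £135,000 = £45,000. The remaining £90,000 passes to the descendants.
The descendants' portion (£90,000) is divided into 2 shares of £45,000: Ualani and Kenji each take £45,000.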